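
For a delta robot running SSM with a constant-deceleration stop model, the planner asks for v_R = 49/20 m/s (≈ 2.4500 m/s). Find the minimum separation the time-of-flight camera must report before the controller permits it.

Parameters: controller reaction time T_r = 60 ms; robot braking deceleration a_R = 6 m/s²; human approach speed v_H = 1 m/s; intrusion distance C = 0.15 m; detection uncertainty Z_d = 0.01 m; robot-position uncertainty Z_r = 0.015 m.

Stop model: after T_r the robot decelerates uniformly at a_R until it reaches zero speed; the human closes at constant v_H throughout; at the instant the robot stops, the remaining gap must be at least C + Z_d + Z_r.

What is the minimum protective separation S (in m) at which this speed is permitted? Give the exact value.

S_min = 30973/24000 m = 1.2905 m

braking lasts T_s = (49/20)/6 = 0.4083 s
reaction-phase robot travel = 2.4500·0.0600 = 0.1470 m
robot under decel: 2.4500²/(2·6.0000) = 0.5002 m
person approaches 1.0000·(0.0600+0.4083) = 0.4683 m
margins: 0.1500+0.0100+0.0150 = 0.1750 m
S_min ≈ 0.1470+0.5002+0.4683+0.1750  ⇒  S_min = 30973/24000 m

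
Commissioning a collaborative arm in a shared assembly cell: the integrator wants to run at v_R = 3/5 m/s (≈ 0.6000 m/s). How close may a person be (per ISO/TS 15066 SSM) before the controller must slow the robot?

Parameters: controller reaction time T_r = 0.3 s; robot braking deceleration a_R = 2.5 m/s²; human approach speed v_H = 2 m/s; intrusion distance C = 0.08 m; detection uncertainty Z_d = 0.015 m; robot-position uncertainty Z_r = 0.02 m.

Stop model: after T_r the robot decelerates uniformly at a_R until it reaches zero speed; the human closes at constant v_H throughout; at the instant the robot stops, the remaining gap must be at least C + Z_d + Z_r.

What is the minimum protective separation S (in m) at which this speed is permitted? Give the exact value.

braking lasts T_s = (3/5)/(5/2) = 0.2400 s
reaction-phase robot travel = 0.6000·0.3000 = 0.1800 m
braking distance = 0.6000²/(2·2.5000) = 0.0720 m
human over T_r+T_s: 2.0000·(0.3000+0.2400) = 1.0800 m
residual clearance needed = 0.0800+0.0150+0.0200 = 0.1150 m
S_min ≈ 0.1800+0.0720+1.0800+0.1150  ⇒  S_min = 1447/1000 m

S_min = 1447/1000 m = 1.4470 m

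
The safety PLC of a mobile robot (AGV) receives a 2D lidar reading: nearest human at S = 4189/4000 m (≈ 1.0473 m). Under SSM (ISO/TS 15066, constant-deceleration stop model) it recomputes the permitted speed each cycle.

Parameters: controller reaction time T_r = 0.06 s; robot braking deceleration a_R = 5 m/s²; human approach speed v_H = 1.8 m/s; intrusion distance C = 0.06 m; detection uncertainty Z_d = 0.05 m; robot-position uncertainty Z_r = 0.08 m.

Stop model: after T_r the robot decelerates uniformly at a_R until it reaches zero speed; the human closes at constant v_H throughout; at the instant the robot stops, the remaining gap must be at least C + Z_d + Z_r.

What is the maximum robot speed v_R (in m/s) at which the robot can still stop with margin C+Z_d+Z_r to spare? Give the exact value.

v_R_max = 27/20 m/s = 1.3500 m/s

collect terms ⇒ (1/10)·v_R² + (21/50)·v_R + (-2997/4000) = 0
  disc = (21/50)² − 4·(1/10)·(-2997/4000) = 4761/10000 ; √disc = 69/100
  v_R = (−(21/50) + 69/100) / (2·(1/10)) = 27/20 m/s
check:
braking lasts T_s = (27/20)/5 = 0.2700 s
robot covers v_R·T_r = 1.3500·0.0600 = 0.0810 m before braking
robot under decel: 1.3500²/(2·5.0000) = 0.1822 m
human over T_r+T_s: 1.8000·(0.0600+0.2700) = 0.5940 m
C+Z_d+Z_r = 0.0600+0.0500+0.0800 = 0.1900 m
sum ≈ 0.0810+0.1822+0.5940+0.1900 ≈ 1.0473 m = S ✓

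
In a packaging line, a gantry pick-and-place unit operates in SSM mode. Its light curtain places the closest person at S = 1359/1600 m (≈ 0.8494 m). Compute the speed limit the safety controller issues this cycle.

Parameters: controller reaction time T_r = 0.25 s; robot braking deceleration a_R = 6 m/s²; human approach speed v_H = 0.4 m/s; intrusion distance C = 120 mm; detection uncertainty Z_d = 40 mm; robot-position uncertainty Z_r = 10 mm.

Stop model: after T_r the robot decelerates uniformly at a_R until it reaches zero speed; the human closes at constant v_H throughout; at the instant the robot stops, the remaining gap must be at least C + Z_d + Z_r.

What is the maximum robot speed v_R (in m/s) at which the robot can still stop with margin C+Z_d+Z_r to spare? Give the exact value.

collect terms ⇒ (1/12)·v_R² + (19/60)·v_R + (-927/1600) = 0
  disc = (19/60)² − 4·(1/12)·(-927/1600) = 169/576 ; √disc = 13/24
  v_R = (−(19/60) + 13/24) / (2·(1/12)) = 27/20 m/s
check:
braking lasts T_s = (27/20)/6 = 0.2250 s
robot in T_r: 1.3500·0.2500 = 0.3375 m
braking distance = 1.3500²/(2·6.0000) = 0.1519 m
human closes 0.4000·0.4750 = 0.1900 m
residual clearance needed = 0.1200+0.0400+0.0100 = 0.1700 m
sum ≈ 0.3375+0.1519+0.1900+0.1700 ≈ 0.8494 m = S ✓

v_R_max = 27/20 m/s = 1.3500 m/s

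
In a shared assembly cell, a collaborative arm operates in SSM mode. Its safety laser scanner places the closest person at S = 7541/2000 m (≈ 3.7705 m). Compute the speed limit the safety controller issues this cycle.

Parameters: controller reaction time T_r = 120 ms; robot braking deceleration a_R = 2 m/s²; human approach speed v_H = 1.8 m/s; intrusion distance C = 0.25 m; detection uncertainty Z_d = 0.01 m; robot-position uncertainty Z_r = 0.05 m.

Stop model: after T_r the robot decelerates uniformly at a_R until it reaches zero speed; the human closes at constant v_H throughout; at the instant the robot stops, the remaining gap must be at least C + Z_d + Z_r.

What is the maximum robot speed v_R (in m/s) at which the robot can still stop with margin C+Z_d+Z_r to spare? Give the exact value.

quadratic (1/4)·v² + (51/50)·v + (-6489/2000) = 0
  disc = (51/50)² − 4·(1/4)·(-6489/2000) = 42849/10000 ; √disc = 207/100
  v_R = (−(51/50) + 207/100) / (2·(1/4)) = 21/10 m/s
check:
stop time T_s = (21/10)/2 = 1.0500 s
robot covers v_R·T_r = 2.1000·0.1200 = 0.2520 m before braking
robot covers 2.1000·1.0500 − ½·2.0000·1.0500² = 1.1025 m while stopping
person approaches 1.8000·(0.1200+1.0500) = 2.1060 m
C+Z_d+Z_r = 0.2500+0.0100+0.0500 = 0.3100 m
sum ≈ 0.2520+1.1025+2.1060+0.3100 ≈ 3.7705 m = S ✓

v_R_max = 21/10 m/s = 2.1000 m/s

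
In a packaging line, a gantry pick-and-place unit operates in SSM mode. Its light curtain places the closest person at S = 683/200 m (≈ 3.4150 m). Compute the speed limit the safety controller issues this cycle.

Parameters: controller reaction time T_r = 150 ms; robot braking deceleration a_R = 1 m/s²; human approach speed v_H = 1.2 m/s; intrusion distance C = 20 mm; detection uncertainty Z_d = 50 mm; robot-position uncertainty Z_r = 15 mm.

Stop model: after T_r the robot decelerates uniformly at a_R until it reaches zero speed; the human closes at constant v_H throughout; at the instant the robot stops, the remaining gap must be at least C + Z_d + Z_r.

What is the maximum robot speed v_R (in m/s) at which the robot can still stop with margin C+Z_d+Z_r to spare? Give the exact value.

v_R_max = 3/2 m/s = 1.5000 m/s

collect terms ⇒ (1/2)·v_R² + (27/20)·v_R + (-63/20) = 0
  disc = (27/20)² − 4·(1/2)·(-63/20) = 3249/400 ; √disc = 57/20
  v_R = (−(27/20) + 57/20) / (2·(1/2)) = 3/2 m/s
check:
braking lasts T_s = (3/2)/1 = 1.5000 s
reaction-phase robot travel = 1.5000·0.1500 = 0.2250 m
braking distance = 1.5000²/(2·1.0000) = 1.1250 m
person approaches 1.2000·(0.1500+1.5000) = 1.9800 m
margins: 0.0200+0.0500+0.0150 = 0.0850 m
sum ≈ 0.2250+1.1250+1.9800+0.0850 ≈ 3.4150 m = S ✓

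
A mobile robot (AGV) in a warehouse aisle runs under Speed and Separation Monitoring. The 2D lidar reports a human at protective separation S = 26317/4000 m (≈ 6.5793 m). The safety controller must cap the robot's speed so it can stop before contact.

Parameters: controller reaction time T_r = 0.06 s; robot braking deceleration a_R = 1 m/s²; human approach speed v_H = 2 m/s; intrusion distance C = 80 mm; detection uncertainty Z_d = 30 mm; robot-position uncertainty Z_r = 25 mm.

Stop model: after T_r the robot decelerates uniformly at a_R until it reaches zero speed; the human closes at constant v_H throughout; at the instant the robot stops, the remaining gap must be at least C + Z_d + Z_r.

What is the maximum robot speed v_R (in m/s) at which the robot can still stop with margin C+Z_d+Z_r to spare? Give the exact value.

v_R_max = 41/20 m/s = 2.0500 m/s

at the boundary: (1/2)·v² + (103/50)·v + (-25297/4000) = 0
  disc = (103/50)² − 4·(1/2)·(-25297/4000) = 168921/10000 ; √disc = 411/100
  v_R = (−(103/50) + 411/100) / (2·(1/2)) = 41/20 m/s
check:
T_s = v_R/a_R = (41/20)/1 = 2.0500 s
reaction-phase robot travel = 2.0500·0.0600 = 0.1230 m
robot under decel: 2.0500²/(2·1.0000) = 2.1012 m
human over T_r+T_s: 2.0000·(0.0600+2.0500) = 4.2200 m
C+Z_d+Z_r = 0.0800+0.0300+0.0250 = 0.1350 m
sum ≈ 0.1230+2.1012+4.2200+0.1350 ≈ 6.5793 m = S ✓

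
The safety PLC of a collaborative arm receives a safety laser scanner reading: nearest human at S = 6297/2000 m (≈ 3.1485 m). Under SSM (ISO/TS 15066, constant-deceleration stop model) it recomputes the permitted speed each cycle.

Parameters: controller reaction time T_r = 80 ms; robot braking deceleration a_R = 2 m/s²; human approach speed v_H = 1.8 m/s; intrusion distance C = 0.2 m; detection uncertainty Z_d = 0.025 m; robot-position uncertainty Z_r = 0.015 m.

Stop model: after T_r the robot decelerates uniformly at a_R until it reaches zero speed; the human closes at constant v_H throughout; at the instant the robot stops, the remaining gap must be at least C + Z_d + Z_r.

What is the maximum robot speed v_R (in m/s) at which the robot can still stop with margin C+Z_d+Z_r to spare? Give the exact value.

v_R_max = 19/10 m/s = 1.9000 m/s

at the boundary: (1/4)·v² + (49/50)·v + (-5529/2000) = 0
  disc = (49/50)² − 4·(1/4)·(-5529/2000) = 37249/10000 ; √disc = 193/100
  v_R = (−(49/50) + 193/100) / (2·(1/4)) = 19/10 m/s
check:
braking lasts T_s = (19/10)/2 = 0.9500 s
robot in T_r: 1.9000·0.0800 = 0.1520 m
robot covers 1.9000·0.9500 − ½·2.0000·0.9500² = 0.9025 m while stopping
person approaches 1.8000·(0.0800+0.9500) = 1.8540 m
C+Z_d+Z_r = 0.2000+0.0250+0.0150 = 0.2400 m
sum ≈ 0.1520+0.9025+1.8540+0.2400 ≈ 3.1485 m = S ✓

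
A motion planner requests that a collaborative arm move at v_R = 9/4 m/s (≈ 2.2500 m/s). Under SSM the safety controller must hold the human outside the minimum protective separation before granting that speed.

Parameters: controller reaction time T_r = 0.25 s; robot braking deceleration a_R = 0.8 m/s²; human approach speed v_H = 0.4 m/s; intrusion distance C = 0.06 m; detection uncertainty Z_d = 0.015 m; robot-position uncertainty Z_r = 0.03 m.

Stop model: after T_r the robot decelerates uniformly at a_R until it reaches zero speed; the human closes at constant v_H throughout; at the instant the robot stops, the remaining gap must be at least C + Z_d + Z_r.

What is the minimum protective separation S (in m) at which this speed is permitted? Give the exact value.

stop time T_s = (9/4)/(4/5) = 2.8125 s
reaction-phase robot travel = 2.2500·0.2500 = 0.5625 m
braking distance = 2.2500²/(2·0.8000) = 3.1641 m
human closes 0.4000·3.0625 = 1.2250 m
C+Z_d+Z_r = 0.0600+0.0150+0.0300 = 0.1050 m
S_min ≈ 0.5625+3.1641+1.2250+0.1050  ⇒  S_min = 16181/3200 m

S_min = 16181/3200 m = 5.0566 m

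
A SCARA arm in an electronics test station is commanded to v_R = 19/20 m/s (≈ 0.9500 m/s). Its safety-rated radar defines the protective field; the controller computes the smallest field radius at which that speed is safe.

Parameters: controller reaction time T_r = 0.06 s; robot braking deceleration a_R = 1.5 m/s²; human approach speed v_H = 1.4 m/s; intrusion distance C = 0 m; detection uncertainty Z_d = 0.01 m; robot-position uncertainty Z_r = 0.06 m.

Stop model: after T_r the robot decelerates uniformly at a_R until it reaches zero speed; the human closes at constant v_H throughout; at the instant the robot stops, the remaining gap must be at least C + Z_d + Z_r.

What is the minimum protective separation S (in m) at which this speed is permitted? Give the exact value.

T_s = v_R/a_R = (19/20)/(3/2) = 0.6333 s
robot in T_r: 0.9500·0.0600 = 0.0570 m
robot under decel: 0.9500²/(2·1.5000) = 0.3008 m
person approaches 1.4000·(0.0600+0.6333) = 0.9707 m
margins: 0.0000+0.0100+0.0600 = 0.0700 m
S_min ≈ 0.0570+0.3008+0.9707+0.0700  ⇒  S_min = 2797/2000 m

S_min = 2797/2000 m = 1.3985 m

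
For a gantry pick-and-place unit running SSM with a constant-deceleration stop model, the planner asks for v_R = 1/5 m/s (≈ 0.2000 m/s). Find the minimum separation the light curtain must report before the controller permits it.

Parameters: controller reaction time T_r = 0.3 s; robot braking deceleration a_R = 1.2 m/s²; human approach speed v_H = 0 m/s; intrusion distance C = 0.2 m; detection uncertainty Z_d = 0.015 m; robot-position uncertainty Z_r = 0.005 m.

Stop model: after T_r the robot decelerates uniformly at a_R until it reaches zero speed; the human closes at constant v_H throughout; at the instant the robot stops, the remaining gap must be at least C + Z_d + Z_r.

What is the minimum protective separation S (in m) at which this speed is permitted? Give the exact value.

braking lasts T_s = (1/5)/(6/5) = 0.1667 s
robot covers v_R·T_r = 0.2000·0.3000 = 0.0600 m before braking
robot under decel: 0.2000²/(2·1.2000) = 0.0167 m
human over T_r+T_s: 0.0000·(0.3000+0.1667) = 0.0000 m
residual clearance needed = 0.2000+0.0150+0.0050 = 0.2200 m
S_min ≈ 0.0600+0.0167+0.0000+0.2200  ⇒  S_min = 89/300 m

S_min = 89/300 m = 0.2967 m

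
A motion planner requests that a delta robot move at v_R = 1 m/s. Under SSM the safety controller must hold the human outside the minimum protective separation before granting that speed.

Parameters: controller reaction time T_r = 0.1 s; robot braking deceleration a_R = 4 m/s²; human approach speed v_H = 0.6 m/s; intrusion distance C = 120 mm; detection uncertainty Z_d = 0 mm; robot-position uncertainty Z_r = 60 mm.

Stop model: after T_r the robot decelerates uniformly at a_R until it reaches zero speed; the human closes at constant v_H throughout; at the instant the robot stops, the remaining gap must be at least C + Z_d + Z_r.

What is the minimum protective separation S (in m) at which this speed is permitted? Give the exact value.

braking lasts T_s = 1/4 = 0.2500 s
reaction-phase robot travel = 1.0000·0.1000 = 0.1000 m
robot covers 1.0000·0.2500 − ½·4.0000·0.2500² = 0.1250 m while stopping
human closes 0.6000·0.3500 = 0.2100 m
margins: 0.1200+0.0000+0.0600 = 0.1800 m
S_min ≈ 0.1000+0.1250+0.2100+0.1800  ⇒  S_min = 123/200 m

S_min = 123/200 m = 0.6150 m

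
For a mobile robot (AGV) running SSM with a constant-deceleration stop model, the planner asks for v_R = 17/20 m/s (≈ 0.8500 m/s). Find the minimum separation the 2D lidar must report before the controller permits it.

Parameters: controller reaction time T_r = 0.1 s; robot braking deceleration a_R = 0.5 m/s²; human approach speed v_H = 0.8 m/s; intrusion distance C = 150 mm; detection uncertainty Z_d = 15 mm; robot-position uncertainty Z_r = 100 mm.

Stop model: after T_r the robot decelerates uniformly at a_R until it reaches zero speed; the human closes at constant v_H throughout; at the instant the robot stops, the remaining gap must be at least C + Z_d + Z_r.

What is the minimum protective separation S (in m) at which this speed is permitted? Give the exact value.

S_min = 201/80 m = 2.5125 m

stop time T_s = (17/20)/(1/2) = 1.7000 s
robot in T_r: 0.8500·0.1000 = 0.0850 m
robot covers 0.8500·1.7000 − ½·0.5000·1.7000² = 0.7225 m while stopping
human closes 0.8000·1.8000 = 1.4400 m
C+Z_d+Z_r = 0.1500+0.0150+0.1000 = 0.2650 m
S_min ≈ 0.0850+0.7225+1.4400+0.2650  ⇒  S_min = 201/80 m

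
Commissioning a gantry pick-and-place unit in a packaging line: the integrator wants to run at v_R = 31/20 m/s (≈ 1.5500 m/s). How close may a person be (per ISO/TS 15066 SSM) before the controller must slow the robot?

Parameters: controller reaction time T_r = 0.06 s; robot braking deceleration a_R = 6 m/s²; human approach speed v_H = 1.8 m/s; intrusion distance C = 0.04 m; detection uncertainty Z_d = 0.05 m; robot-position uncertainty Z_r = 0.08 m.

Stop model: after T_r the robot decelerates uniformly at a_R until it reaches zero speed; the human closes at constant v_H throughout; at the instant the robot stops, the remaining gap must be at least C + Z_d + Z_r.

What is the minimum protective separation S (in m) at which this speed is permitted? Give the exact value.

S_min = 24869/24000 m = 1.0362 m

braking lasts T_s = (31/20)/6 = 0.2583 s
reaction-phase robot travel = 1.5500·0.0600 = 0.0930 m
braking distance = 1.5500²/(2·6.0000) = 0.2002 m
human closes 1.8000·0.3183 = 0.5730 m
C+Z_d+Z_r = 0.0400+0.0500+0.0800 = 0.1700 m
S_min ≈ 0.0930+0.2002+0.5730+0.1700  ⇒  S_min = 24869/24000 m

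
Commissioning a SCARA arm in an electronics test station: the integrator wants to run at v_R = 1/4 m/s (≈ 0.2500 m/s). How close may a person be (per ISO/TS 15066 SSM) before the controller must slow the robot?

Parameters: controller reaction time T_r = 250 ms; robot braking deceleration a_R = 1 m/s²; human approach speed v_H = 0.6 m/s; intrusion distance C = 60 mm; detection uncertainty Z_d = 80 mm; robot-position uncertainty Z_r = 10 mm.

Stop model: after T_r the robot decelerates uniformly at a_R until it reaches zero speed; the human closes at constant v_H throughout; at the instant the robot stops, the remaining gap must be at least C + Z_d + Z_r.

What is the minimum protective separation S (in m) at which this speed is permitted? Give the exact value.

stop time T_s = (1/4)/1 = 0.2500 s
robot covers v_R·T_r = 0.2500·0.2500 = 0.0625 m before braking
robot covers 0.2500·0.2500 − ½·1.0000·0.2500² = 0.0312 m while stopping
human over T_r+T_s: 0.6000·(0.2500+0.2500) = 0.3000 m
C+Z_d+Z_r = 0.0600+0.0800+0.0100 = 0.1500 m
S_min ≈ 0.0625+0.0312+0.3000+0.1500  ⇒  S_min = 87/160 m

S_min = 87/160 m = 0.5437 m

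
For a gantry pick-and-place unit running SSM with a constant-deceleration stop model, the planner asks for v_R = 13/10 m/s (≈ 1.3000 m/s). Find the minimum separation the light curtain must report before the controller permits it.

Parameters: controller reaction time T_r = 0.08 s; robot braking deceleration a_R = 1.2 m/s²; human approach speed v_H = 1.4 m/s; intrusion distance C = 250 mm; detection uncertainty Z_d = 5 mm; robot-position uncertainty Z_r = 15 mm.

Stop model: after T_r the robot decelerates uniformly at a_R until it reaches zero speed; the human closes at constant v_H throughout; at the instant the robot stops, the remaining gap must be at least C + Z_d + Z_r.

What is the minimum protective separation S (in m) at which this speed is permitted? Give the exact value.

braking lasts T_s = (13/10)/(6/5) = 1.0833 s
robot covers v_R·T_r = 1.3000·0.0800 = 0.1040 m before braking
braking distance = 1.3000²/(2·1.2000) = 0.7042 m
human over T_r+T_s: 1.4000·(0.0800+1.0833) = 1.6287 m
margins: 0.2500+0.0050+0.0150 = 0.2700 m
S_min ≈ 0.1040+0.7042+1.6287+0.2700  ⇒  S_min = 16241/6000 m

S_min = 16241/6000 m = 2.7068 m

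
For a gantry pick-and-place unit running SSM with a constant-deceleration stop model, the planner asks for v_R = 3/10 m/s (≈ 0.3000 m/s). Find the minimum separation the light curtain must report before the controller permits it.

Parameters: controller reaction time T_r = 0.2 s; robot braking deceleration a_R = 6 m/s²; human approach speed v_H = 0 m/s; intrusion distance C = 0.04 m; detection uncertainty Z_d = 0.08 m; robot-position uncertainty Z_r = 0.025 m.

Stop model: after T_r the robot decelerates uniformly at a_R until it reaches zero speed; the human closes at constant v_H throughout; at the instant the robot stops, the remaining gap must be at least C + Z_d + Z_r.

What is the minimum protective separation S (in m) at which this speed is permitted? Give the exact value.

S_min = 17/80 m = 0.2125 m

T_s = v_R/a_R = (3/10)/6 = 0.0500 s
robot in T_r: 0.3000·0.2000 = 0.0600 m
robot covers 0.3000·0.0500 − ½·6.0000·0.0500² = 0.0075 m while stopping
human over T_r+T_s: 0.0000·(0.2000+0.0500) = 0.0000 m
residual clearance needed = 0.0400+0.0800+0.0250 = 0.1450 m
S_min ≈ 0.0600+0.0075+0.0000+0.1450  ⇒  S_min = 17/80 m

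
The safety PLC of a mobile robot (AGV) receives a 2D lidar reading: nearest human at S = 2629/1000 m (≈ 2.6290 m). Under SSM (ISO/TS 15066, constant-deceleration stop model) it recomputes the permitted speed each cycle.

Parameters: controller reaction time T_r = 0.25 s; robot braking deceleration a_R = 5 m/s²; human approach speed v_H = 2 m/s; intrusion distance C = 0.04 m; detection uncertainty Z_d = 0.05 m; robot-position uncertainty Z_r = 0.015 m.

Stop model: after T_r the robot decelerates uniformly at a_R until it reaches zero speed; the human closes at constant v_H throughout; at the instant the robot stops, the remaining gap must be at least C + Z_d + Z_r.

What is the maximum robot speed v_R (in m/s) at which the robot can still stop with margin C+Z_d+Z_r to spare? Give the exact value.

quadratic (1/10)·v² + (13/20)·v + (-253/125) = 0
  disc = (13/20)² − 4·(1/10)·(-253/125) = 12321/10000 ; √disc = 111/100
  v_R = (−(13/20) + 111/100) / (2·(1/10)) = 23/10 m/s
check:
stop time T_s = (23/10)/5 = 0.4600 s
robot covers v_R·T_r = 2.3000·0.2500 = 0.5750 m before braking
braking distance = 2.3000²/(2·5.0000) = 0.5290 m
human over T_r+T_s: 2.0000·(0.2500+0.4600) = 1.4200 m
margins: 0.0400+0.0500+0.0150 = 0.1050 m
sum ≈ 0.5750+0.5290+1.4200+0.1050 ≈ 2.6290 m = S ✓

v_R_max = 23/10 m/s = 2.3000 m/s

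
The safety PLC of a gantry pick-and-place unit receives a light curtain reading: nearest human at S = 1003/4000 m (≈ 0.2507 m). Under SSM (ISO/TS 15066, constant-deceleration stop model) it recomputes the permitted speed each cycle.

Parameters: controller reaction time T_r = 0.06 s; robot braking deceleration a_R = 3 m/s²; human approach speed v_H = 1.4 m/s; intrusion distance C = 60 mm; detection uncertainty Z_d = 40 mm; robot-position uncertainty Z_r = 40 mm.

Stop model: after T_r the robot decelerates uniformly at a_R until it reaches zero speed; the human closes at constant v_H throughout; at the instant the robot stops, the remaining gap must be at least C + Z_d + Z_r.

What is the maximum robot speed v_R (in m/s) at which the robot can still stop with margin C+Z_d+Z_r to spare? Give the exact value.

quadratic (1/6)·v² + (79/150)·v + (-107/4000) = 0
  disc = (79/150)² − 4·(1/6)·(-107/4000) = 26569/90000 ; √disc = 163/300
  v_R = (−(79/150) + 163/300) / (2·(1/6)) = 1/20 m/s
check:
T_s = v_R/a_R = (1/20)/3 = 0.0167 s
robot in T_r: 0.0500·0.0600 = 0.0030 m
robot covers 0.0500·0.0167 − ½·3.0000·0.0167² = 0.0004 m while stopping
human closes 1.4000·0.0767 = 0.1073 m
C+Z_d+Z_r = 0.0600+0.0400+0.0400 = 0.1400 m
sum ≈ 0.0030+0.0004+0.1073+0.1400 ≈ 0.2507 m = S ✓

v_R_max = 1/20 m/s = 0.0500 m/s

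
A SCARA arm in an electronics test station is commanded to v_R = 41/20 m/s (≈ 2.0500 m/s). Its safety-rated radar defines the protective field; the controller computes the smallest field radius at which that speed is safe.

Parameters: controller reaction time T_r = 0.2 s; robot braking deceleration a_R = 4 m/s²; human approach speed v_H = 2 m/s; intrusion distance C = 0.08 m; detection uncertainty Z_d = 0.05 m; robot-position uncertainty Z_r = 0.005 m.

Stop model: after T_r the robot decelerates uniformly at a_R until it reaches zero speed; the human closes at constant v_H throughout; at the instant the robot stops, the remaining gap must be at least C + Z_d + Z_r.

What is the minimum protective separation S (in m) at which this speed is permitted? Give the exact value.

S_min = 1597/640 m = 2.4953 m

braking lasts T_s = (41/20)/4 = 0.5125 s
robot covers v_R·T_r = 2.0500·0.2000 = 0.4100 m before braking
braking distance = 2.0500²/(2·4.0000) = 0.5253 m
human over T_r+T_s: 2.0000·(0.2000+0.5125) = 1.4250 m
C+Z_d+Z_r = 0.0800+0.0500+0.0050 = 0.1350 m
S_min ≈ 0.4100+0.5253+1.4250+0.1350  ⇒  S_min = 1597/640 m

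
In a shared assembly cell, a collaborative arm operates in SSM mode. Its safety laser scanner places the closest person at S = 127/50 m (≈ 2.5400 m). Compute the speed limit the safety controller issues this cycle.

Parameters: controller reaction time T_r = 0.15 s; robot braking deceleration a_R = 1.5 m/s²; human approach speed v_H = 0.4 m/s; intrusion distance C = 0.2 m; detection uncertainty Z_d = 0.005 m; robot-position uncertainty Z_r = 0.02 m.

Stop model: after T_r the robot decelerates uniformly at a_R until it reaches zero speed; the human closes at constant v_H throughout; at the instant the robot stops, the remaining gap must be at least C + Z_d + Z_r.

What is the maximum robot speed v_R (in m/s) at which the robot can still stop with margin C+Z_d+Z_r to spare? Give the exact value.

v_R_max = 41/20 m/s = 2.0500 m/s

at the boundary: (1/3)·v² + (5/12)·v + (-451/200) = 0
  disc = (5/12)² − 4·(1/3)·(-451/200) = 11449/3600 ; √disc = 107/60
  v_R = (−(5/12) + 107/60) / (2·(1/3)) = 41/20 m/s
check:
stop time T_s = (41/20)/(3/2) = 1.3667 s
reaction-phase robot travel = 2.0500·0.1500 = 0.3075 m
robot under decel: 2.0500²/(2·1.5000) = 1.4008 m
human over T_r+T_s: 0.4000·(0.1500+1.3667) = 0.6067 m
margins: 0.2000+0.0050+0.0200 = 0.2250 m
sum ≈ 0.3075+1.4008+0.6067+0.2250 ≈ 2.5400 m = S ✓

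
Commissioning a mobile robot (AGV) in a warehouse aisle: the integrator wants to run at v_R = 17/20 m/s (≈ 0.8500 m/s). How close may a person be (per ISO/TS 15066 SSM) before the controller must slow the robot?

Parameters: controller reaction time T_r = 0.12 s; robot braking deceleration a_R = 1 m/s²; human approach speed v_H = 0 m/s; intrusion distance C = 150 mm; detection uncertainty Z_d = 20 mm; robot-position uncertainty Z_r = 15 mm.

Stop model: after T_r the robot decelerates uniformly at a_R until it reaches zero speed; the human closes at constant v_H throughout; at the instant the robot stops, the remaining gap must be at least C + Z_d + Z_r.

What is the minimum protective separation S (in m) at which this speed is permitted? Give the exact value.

T_s = v_R/a_R = (17/20)/1 = 0.8500 s
robot in T_r: 0.8500·0.1200 = 0.1020 m
robot under decel: 0.8500²/(2·1.0000) = 0.3613 m
human over T_r+T_s: 0.0000·(0.1200+0.8500) = 0.0000 m
residual clearance needed = 0.1500+0.0200+0.0150 = 0.1850 m
S_min ≈ 0.1020+0.3613+0.0000+0.1850  ⇒  S_min = 2593/4000 m

S_min = 2593/4000 m = 0.6482 m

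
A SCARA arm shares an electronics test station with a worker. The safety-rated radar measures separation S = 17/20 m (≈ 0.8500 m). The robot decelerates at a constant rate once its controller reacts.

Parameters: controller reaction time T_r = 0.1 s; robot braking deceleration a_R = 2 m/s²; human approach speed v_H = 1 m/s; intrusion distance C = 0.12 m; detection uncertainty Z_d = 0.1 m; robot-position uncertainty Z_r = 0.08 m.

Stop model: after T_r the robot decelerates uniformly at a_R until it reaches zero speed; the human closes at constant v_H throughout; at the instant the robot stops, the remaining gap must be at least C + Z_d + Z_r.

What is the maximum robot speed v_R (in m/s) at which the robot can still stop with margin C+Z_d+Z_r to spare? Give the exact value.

quadratic (1/4)·v² + (3/5)·v + (-9/20) = 0
  disc = (3/5)² − 4·(1/4)·(-9/20) = 81/100 ; √disc = 9/10
  v_R = (−(3/5) + 9/10) / (2·(1/4)) = 3/5 m/s
check:
T_s = v_R/a_R = (3/5)/2 = 0.3000 s
robot covers v_R·T_r = 0.6000·0.1000 = 0.0600 m before braking
robot covers 0.6000·0.3000 − ½·2.0000·0.3000² = 0.0900 m while stopping
human closes 1.0000·0.4000 = 0.4000 m
residual clearance needed = 0.1200+0.1000+0.0800 = 0.3000 m
sum ≈ 0.0600+0.0900+0.4000+0.3000 ≈ 0.8500 m = S ✓

v_R_max = 3/5 m/s = 0.6000 m/s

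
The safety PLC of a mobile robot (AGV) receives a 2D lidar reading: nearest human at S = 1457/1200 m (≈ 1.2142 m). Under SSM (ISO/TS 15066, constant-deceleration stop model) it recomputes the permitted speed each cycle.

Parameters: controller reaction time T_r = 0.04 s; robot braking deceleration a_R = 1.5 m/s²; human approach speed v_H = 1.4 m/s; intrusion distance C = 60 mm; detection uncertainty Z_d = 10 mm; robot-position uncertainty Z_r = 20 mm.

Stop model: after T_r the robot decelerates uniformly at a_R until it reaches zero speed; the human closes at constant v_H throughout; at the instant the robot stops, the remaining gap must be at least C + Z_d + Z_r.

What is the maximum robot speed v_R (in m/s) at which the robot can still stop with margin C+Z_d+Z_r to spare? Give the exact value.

at the boundary: (1/3)·v² + (73/75)·v + (-6409/6000) = 0
  disc = (73/75)² − 4·(1/3)·(-6409/6000) = 5929/2500 ; √disc = 77/50
  v_R = (−(73/75) + 77/50) / (2·(1/3)) = 17/20 m/s
check:
braking lasts T_s = (17/20)/(3/2) = 0.5667 s
reaction-phase robot travel = 0.8500·0.0400 = 0.0340 m
braking distance = 0.8500²/(2·1.5000) = 0.2408 m
human over T_r+T_s: 1.4000·(0.0400+0.5667) = 0.8493 m
margins: 0.0600+0.0100+0.0200 = 0.0900 m
sum ≈ 0.0340+0.2408+0.8493+0.0900 ≈ 1.2142 m = S ✓

v_R_max = 17/20 m/s = 0.8500 m/s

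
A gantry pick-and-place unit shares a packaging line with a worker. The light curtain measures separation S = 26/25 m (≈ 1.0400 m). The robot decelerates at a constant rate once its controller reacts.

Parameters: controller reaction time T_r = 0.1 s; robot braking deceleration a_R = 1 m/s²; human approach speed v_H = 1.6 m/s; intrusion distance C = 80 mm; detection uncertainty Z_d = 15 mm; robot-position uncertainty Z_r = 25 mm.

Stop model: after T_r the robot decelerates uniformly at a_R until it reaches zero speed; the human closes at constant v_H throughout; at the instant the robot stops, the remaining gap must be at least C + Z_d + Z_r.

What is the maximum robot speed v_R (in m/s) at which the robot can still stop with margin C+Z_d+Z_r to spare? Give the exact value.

at the boundary: (1/2)·v² + (17/10)·v + (-19/25) = 0
  disc = (17/10)² − 4·(1/2)·(-19/25) = 441/100 ; √disc = 21/10
  v_R = (−(17/10) + 21/10) / (2·(1/2)) = 2/5 m/s
check:
braking lasts T_s = (2/5)/1 = 0.4000 s
robot covers v_R·T_r = 0.4000·0.1000 = 0.0400 m before braking
robot under decel: 0.4000²/(2·1.0000) = 0.0800 m
person approaches 1.6000·(0.1000+0.4000) = 0.8000 m
residual clearance needed = 0.0800+0.0150+0.0250 = 0.1200 m
sum ≈ 0.0400+0.0800+0.8000+0.1200 ≈ 1.0400 m = S ✓

v_R_max = 2/5 m/s = 0.4000 m/s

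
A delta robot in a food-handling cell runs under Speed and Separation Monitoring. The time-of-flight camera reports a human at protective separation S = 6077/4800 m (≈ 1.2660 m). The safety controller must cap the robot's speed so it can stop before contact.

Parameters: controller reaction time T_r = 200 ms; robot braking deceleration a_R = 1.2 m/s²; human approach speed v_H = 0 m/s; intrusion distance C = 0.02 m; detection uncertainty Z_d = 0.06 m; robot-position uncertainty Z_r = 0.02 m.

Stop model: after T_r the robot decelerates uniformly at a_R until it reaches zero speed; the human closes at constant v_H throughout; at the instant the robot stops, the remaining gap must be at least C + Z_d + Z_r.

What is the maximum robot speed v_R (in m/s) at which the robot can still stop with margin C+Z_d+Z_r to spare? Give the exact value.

collect terms ⇒ (5/12)·v_R² + (1/5)·v_R + (-5597/4800) = 0
  disc = (1/5)² − 4·(5/12)·(-5597/4800) = 28561/14400 ; √disc = 169/120
  v_R = (−(1/5) + 169/120) / (2·(5/12)) = 29/20 m/s
check:
stop time T_s = (29/20)/(6/5) = 1.2083 s
robot in T_r: 1.4500·0.2000 = 0.2900 m
robot covers 1.4500·1.2083 − ½·1.2000·1.2083² = 0.8760 m while stopping
person approaches 0.0000·(0.2000+1.2083) = 0.0000 m
C+Z_d+Z_r = 0.0200+0.0600+0.0200 = 0.1000 m
sum ≈ 0.2900+0.8760+0.0000+0.1000 ≈ 1.2660 m = S ✓

v_R_max = 29/20 m/s = 1.4500 m/s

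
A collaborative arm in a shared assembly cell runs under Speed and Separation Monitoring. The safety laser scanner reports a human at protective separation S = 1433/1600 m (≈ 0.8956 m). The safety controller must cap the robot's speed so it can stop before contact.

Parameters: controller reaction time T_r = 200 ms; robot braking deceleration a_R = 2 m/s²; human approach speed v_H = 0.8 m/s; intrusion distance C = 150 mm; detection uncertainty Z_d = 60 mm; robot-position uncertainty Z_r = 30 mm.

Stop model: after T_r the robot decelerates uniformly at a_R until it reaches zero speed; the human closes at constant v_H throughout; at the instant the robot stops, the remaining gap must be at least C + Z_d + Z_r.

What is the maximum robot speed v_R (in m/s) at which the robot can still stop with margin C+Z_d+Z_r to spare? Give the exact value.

at the boundary: (1/4)·v² + (3/5)·v + (-793/1600) = 0
  disc = (3/5)² − 4·(1/4)·(-793/1600) = 1369/1600 ; √disc = 37/40
  v_R = (−(3/5) + 37/40) / (2·(1/4)) = 13/20 m/s
check:
stop time T_s = (13/20)/2 = 0.3250 s
robot in T_r: 0.6500·0.2000 = 0.1300 m
robot covers 0.6500·0.3250 − ½·2.0000·0.3250² = 0.1056 m while stopping
human over T_r+T_s: 0.8000·(0.2000+0.3250) = 0.4200 m
C+Z_d+Z_r = 0.1500+0.0600+0.0300 = 0.2400 m
sum ≈ 0.1300+0.1056+0.4200+0.2400 ≈ 0.8956 m = S ✓

v_R_max = 13/20 m/s = 0.6500 m/s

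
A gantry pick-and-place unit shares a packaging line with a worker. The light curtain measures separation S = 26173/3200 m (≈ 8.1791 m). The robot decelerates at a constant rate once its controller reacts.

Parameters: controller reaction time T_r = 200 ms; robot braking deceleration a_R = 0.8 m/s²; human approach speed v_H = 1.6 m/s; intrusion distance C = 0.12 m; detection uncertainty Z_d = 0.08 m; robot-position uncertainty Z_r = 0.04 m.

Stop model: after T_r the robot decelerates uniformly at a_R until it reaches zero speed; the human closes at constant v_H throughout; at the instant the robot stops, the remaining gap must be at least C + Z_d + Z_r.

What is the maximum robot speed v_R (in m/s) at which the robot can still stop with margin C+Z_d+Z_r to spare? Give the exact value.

collect terms ⇒ (5/8)·v_R² + (11/5)·v_R + (-24381/3200) = 0
  disc = (11/5)² − 4·(5/8)·(-24381/3200) = 152881/6400 ; √disc = 391/80
  v_R = (−(11/5) + 391/80) / (2·(5/8)) = 43/20 m/s
check:
stop time T_s = (43/20)/(4/5) = 2.6875 s
robot covers v_R·T_r = 2.1500·0.2000 = 0.4300 m before braking
robot under decel: 2.1500²/(2·0.8000) = 2.8891 m
human over T_r+T_s: 1.6000·(0.2000+2.6875) = 4.6200 m
C+Z_d+Z_r = 0.1200+0.0800+0.0400 = 0.2400 m
sum ≈ 0.4300+2.8891+4.6200+0.2400 ≈ 8.1791 m = S ✓

v_R_max = 43/20 m/s = 2.1500 m/s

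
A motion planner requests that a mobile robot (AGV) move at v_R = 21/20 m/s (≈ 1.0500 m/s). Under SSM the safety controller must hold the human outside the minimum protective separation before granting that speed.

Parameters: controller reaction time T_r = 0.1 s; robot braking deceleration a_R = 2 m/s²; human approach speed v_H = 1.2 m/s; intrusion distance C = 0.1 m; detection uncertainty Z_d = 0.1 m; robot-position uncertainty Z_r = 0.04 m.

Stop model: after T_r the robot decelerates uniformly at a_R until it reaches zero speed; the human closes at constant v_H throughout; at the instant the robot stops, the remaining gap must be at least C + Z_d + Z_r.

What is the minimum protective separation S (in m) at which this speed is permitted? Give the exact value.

S_min = 2193/1600 m = 1.3706 m

stop time T_s = (21/20)/2 = 0.5250 s
robot covers v_R·T_r = 1.0500·0.1000 = 0.1050 m before braking
robot covers 1.0500·0.5250 − ½·2.0000·0.5250² = 0.2756 m while stopping
human closes 1.2000·0.6250 = 0.7500 m
margins: 0.1000+0.1000+0.0400 = 0.2400 m
S_min ≈ 0.1050+0.2756+0.7500+0.2400  ⇒  S_min = 2193/1600 m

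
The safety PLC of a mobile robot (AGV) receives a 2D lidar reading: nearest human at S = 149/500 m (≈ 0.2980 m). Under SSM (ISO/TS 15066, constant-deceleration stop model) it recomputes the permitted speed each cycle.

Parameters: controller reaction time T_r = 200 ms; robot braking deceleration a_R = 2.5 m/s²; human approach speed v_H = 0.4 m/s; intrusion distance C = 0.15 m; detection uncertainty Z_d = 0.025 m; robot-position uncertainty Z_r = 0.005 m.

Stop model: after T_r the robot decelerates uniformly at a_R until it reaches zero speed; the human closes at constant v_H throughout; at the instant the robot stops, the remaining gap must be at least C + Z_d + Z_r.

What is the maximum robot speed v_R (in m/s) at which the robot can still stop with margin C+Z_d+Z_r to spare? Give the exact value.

collect terms ⇒ (1/5)·v_R² + (9/25)·v_R + (-19/500) = 0
  disc = (9/25)² − 4·(1/5)·(-19/500) = 4/25 ; √disc = 2/5
  v_R = (−(9/25) + 2/5) / (2·(1/5)) = 1/10 m/s
check:
T_s = v_R/a_R = (1/10)/(5/2) = 0.0400 s
reaction-phase robot travel = 0.1000·0.2000 = 0.0200 m
robot covers 0.1000·0.0400 − ½·2.5000·0.0400² = 0.0020 m while stopping
person approaches 0.4000·(0.2000+0.0400) = 0.0960 m
margins: 0.1500+0.0250+0.0050 = 0.1800 m
sum ≈ 0.0200+0.0020+0.0960+0.1800 ≈ 0.2980 m = S ✓

v_R_max = 1/10 m/s = 0.1000 m/s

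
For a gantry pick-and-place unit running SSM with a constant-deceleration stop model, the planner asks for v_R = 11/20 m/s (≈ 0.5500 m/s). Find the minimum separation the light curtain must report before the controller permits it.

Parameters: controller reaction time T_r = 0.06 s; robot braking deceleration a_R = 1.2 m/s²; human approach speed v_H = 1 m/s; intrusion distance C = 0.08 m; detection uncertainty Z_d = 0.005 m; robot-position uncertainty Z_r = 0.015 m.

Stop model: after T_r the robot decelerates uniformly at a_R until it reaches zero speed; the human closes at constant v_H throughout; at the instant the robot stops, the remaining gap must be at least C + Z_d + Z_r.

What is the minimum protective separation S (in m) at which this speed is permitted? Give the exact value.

stop time T_s = (11/20)/(6/5) = 0.4583 s
robot covers v_R·T_r = 0.5500·0.0600 = 0.0330 m before braking
robot under decel: 0.5500²/(2·1.2000) = 0.1260 m
human closes 1.0000·0.5183 = 0.5183 m
margins: 0.0800+0.0050+0.0150 = 0.1000 m
S_min ≈ 0.0330+0.1260+0.5183+0.1000  ⇒  S_min = 6219/8000 m

S_min = 6219/8000 m = 0.7774 m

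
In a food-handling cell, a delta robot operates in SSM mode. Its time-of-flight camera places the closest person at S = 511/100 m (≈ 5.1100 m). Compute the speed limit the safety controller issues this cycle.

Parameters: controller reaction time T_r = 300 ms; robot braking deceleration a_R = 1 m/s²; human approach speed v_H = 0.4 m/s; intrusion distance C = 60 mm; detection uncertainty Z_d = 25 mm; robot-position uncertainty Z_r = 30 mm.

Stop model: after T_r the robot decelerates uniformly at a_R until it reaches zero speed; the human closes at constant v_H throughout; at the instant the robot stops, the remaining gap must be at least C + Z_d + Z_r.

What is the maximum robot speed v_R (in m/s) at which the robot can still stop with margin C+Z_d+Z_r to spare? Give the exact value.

v_R_max = 5/2 m/s = 2.5000 m/s

quadratic (1/2)·v² + (7/10)·v + (-39/8) = 0
  disc = (7/10)² − 4·(1/2)·(-39/8) = 256/25 ; √disc = 16/5
  v_R = (−(7/10) + 16/5) / (2·(1/2)) = 5/2 m/s
check:
stop time T_s = (5/2)/1 = 2.5000 s
robot in T_r: 2.5000·0.3000 = 0.7500 m
robot under decel: 2.5000²/(2·1.0000) = 3.1250 m
human over T_r+T_s: 0.4000·(0.3000+2.5000) = 1.1200 m
residual clearance needed = 0.0600+0.0250+0.0300 = 0.1150 m
sum ≈ 0.7500+3.1250+1.1200+0.1150 ≈ 5.1100 m = S ✓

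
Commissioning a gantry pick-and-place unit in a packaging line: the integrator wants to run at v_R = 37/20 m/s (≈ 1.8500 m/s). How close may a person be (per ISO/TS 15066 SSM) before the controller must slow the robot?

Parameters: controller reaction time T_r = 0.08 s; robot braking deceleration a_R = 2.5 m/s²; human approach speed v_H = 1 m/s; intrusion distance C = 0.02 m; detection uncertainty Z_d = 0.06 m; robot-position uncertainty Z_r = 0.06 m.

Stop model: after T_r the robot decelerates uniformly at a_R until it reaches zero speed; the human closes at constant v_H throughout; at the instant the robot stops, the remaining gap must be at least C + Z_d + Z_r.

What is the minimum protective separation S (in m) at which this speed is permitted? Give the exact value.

stop time T_s = (37/20)/(5/2) = 0.7400 s
robot covers v_R·T_r = 1.8500·0.0800 = 0.1480 m before braking
braking distance = 1.8500²/(2·2.5000) = 0.6845 m
human over T_r+T_s: 1.0000·(0.0800+0.7400) = 0.8200 m
residual clearance needed = 0.0200+0.0600+0.0600 = 0.1400 m
S_min ≈ 0.1480+0.6845+0.8200+0.1400  ⇒  S_min = 717/400 m

S_min = 717/400 m = 1.7925 m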